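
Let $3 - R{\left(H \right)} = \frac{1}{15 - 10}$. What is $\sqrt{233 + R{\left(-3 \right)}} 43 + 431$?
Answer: $431 + \frac{129 \sqrt{655}}{5} \approx 1091.3$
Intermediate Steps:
$R{\left(H \right)} = \frac{14}{5}$ ($R{\left(H \right)} = 3 - \frac{1}{15 - 10} = 3 - \frac{1}{5} = \frac{14}{5}$)
$\sqrt{233 + R{\left(-3 \right)}} 43 + 431 = \sqrt{233 + \frac{14}{5}} \cdot 43 + 431 = \sqrt{\frac{1179}{5}} \cdot 43 + 431 = \frac{3 \sqrt{655}}{5} \cdot 43 + 431 = \frac{129 \sqrt{655}}{5} + 431 = 431 + \frac{129 \sqrt{655}}{5}$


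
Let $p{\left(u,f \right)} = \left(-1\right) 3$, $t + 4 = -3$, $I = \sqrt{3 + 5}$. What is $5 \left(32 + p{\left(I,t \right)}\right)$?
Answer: $145$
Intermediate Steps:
$I = 2 \sqrt{2}$ ($I = \sqrt{8} = 2 \sqrt{2} \approx 2.8284$)
$t = -7$ ($t = -4 - 3 = -7$)
$p{\left(u,f \right)} = -3$
$5 \left(32 + p{\left(I,t \right)}\right) = 5 \left(32 - 3\right) = 5 \cdot 29 = 145$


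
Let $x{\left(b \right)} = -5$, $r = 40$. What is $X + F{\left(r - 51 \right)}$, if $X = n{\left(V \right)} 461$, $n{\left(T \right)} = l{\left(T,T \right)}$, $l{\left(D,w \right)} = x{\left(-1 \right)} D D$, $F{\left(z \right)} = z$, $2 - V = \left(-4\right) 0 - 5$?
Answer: $-112956$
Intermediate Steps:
$V = 7$ ($V = 2 - \left(\left(-4\right) 0 - 5\right) = 2 - \left(0 - 5\right) = 2 - -5 = 2 + 5 = 7$)
$l{\left(D,w \right)} = - 5 D^{2}$ ($l{\left(D,w \right)} = - 5 D D = - 5 D^{2}$)
$n{\left(T \right)} = - 5 T^{2}$
$X = -112945$ ($X = - 5 \cdot 7^{2} \cdot 461 = \left(-5\right) 49 \cdot 461 = \left(-245\right) 461 = -112945$)
$X + F{\left(r - 51 \right)} = -112945 + \left(40 - 51\right) = -112945 - 11 = -112956$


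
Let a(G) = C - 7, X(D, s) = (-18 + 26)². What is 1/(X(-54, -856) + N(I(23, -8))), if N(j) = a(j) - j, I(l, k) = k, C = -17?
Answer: 1/48 ≈ 0.020833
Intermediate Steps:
X(D, s) = 64 (X(D, s) = 8² = 64)
a(G) = -24 (a(G) = -17 - 7 = -24)
N(j) = -24 - j
1/(X(-54, -856) + N(I(23, -8))) = 1/(64 + (-24 - 1*(-8))) = 1/(64 + (-24 + 8)) = 1/(64 - 16) = 1/48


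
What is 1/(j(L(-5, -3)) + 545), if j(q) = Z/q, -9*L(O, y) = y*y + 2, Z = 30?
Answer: 11/5725 ≈ 0.0019214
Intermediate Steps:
L(O, y) = -2/9 - y²/9 (L(O, y) = -(y*y + 2)/9 = -(y² + 2)/9 = -(2 + y²)/9 = -2/9 - y²/9)
j(q) = 30/q
1/(j(L(-5, -3)) + 545) = 1/(30/(-2/9 - ⅑*(-3)²) + 545) = 1/(30/(-2/9 - ⅑*9) + 545) = 1/(30/(-2/9 - 1) + 545) = 1/(30/(-11/9) + 545) = 1/(30*(-9/11) + 545) = 1/(-270/11 + 545) = 1/(5725/11) = 11/5725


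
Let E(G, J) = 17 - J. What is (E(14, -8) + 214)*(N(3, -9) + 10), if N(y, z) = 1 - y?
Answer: 1912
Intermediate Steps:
(E(14, -8) + 214)*(N(3, -9) + 10) = ((17 - 1*(-8)) + 214)*((1 - 1*3) + 10) = ((17 + 8) + 214)*((1 - 3) + 10) = (25 + 214)*(-2 + 10) = 239*8 = 1912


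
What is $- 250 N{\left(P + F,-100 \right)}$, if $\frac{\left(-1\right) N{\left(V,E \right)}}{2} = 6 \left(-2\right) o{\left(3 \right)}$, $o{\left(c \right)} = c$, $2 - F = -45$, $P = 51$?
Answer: $-18000$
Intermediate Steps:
$F = 47$ ($F = 2 - -45 = 2 + 45 = 47$)
$N{\left(V,E \right)} = 72$ ($N{\left(V,E \right)} = - 2 \cdot 6 \left(-2\right) 3 = - 2 \left(\left(-12\right) 3\right) = \left(-2\right) \left(-36\right) = 72$)
$- 250 N{\left(P + F,-100 \right)} = \left(-250\right) 72 = -18000$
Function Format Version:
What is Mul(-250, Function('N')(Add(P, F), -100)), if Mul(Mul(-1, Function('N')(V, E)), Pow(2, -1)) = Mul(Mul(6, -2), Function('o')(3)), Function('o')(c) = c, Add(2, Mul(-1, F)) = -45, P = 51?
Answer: -18000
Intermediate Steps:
F = 47 (F = Add(2, Mul(-1, -45)) = Add(2, 45) = 47)
Function('N')(V, E) = 72 (Function('N')(V, E) = Mul(-2, Mul(Mul(6, -2), 3)) = Mul(-2, Mul(-12, 3)) = Mul(-2, -36) = 72)
Mul(-250, Function('N')(Add(P, F), -100)) = Mul(-250, 72) = -18000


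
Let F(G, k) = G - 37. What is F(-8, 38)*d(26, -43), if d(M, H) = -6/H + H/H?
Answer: -2205/43 ≈ -51.279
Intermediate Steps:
d(M, H) = 1 - 6/H (d(M, H) = -6/H + 1 = 1 - 6/H)
F(G, k) = -37 + G
F(-8, 38)*d(26, -43) = (-37 - 8)*((-6 - 43)/(-43)) = -(-45)*(-49)/43 = -45*49/43 = -2205/43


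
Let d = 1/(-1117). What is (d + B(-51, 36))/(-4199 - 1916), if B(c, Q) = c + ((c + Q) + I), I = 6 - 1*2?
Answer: 13851/1366091 ≈ 0.010139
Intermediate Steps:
I = 4 (I = 6 - 2 = 4)
d = -1/1117 ≈ -0.00089526
B(c, Q) = 4 + Q + 2*c (B(c, Q) = c + ((c + Q) + 4) = c + ((Q + c) + 4) = c + (4 + Q + c) = 4 + Q + 2*c)
(d + B(-51, 36))/(-4199 - 1916) = (-1/1117 + (4 + 36 + 2*(-51)))/(-4199 - 1916) = (-1/1117 + (4 + 36 - 102))/(-6115) = (-1/1117 - 62)*(-1/6115) = -69255/1117*(-1/6115) = 13851/1366091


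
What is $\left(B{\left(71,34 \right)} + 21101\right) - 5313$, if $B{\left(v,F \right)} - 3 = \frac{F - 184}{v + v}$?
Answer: $\frac{1121086}{71} \approx 15790.0$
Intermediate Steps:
$B{\left(v,F \right)} = 3 + \frac{-184 + F}{2 v}$ ($B{\left(v,F \right)} = 3 + \frac{F - 184}{v + v} = 3 + \frac{-184 + F}{2 v}$)
$\left(B{\left(71,34 \right)} + 21101\right) - 5313 = \left(\frac{-184 + 34 + 6 \cdot 71}{2 \cdot 71} + 21101\right) - 5313 = \left(\frac{1}{2} \cdot \frac{1}{71} \left(-184 + 34 + 426\right) + 21101\right) - 5313 = \left(\frac{1}{2} \cdot \frac{1}{71} \cdot 276 + 21101\right) - 5313 = \left(\frac{138}{71} + 21101\right) - 5313 = \frac{1498309}{71} - 5313 = \frac{1121086}{71}$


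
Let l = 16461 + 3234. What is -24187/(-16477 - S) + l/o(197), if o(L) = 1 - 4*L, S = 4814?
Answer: -400291076/16756017 ≈ -23.889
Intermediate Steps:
l = 19695
-24187/(-16477 - S) + l/o(197) = -24187/(-16477 - 1*4814) + 19695/(1 - 4*197) = -24187/(-16477 - 4814) + 19695/(1 - 788) = -24187/(-21291) + 19695/(-787) = -24187*(-1/21291) + 19695*(-1/787) = 24187/21291 - 19695/787 = -400291076/16756017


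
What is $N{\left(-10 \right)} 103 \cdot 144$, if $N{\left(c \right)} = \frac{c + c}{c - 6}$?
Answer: $18540$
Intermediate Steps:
$N{\left(c \right)} = \frac{2 c}{-6 + c}$
$N{\left(-10 \right)} 103 \cdot 144 = 2 \left(-10\right) \frac{1}{-6 - 10} \cdot 103 \cdot 144 = 2 \left(-10\right) \frac{1}{-16} \cdot 103 \cdot 144 = 2 \left(-10\right) \left(- \frac{1}{16}\right) 103 \cdot 144 = \frac{5}{4} \cdot 103 \cdot 144 = \frac{515}{4} \cdot 144 = 18540$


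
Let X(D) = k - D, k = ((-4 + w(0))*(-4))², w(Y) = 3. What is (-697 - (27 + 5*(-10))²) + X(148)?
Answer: -1358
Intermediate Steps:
k = 16 (k = ((-4 + 3)*(-4))² = (-1*(-4))² = 4² = 16)
X(D) = 16 - D
(-697 - (27 + 5*(-10))²) + X(148) = (-697 - (27 + 5*(-10))²) + (16 - 1*148) = (-697 - (27 - 50)²) + (16 - 148) = (-697 - 1*(-23)²) - 132 = (-697 - 1*529) - 132 = (-697 - 529) - 132 = -1226 - 132 = -1358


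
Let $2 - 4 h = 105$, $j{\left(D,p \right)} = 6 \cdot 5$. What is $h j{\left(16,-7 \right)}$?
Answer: $- \frac{1545}{2} \approx -772.5$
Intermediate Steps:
$j{\left(D,p \right)} = 30$
$h = - \frac{103}{4}$ ($h = \frac{1}{2} - \frac{105}{4} = - \frac{103}{4} \approx -25.75$)
$h j{\left(16,-7 \right)} = \left(- \frac{103}{4}\right) 30 = - \frac{1545}{2}$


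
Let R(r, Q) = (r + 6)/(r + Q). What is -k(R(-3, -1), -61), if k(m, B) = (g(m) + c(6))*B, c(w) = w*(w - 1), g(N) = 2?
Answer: 1952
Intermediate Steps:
R(r, Q) = (6 + r)/(Q + r)
c(w) = w*(-1 + w)
k(m, B) = 32*B (k(m, B) = (2 + 6*(-1 + 6))*B = (2 + 6*5)*B = (2 + 30)*B = 32*B)
-k(R(-3, -1), -61) = -32*(-61) = -1*(-1952) = 1952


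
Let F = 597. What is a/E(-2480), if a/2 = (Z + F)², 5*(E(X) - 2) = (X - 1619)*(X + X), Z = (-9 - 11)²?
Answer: 994009/2033105 ≈ 0.48891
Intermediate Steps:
Z = 400 (Z = (-20)² = 400)
E(X) = 2 + 2*X*(-1619 + X)/5 (E(X) = 2 + ((X - 1619)*(X + X))/5 = 2 + ((-1619 + X)*(2*X))/5 = 2 + (2*X*(-1619 + X))/5 = 2 + 2*X*(-1619 + X)/5)
a = 1988018 (a = 2*(400 + 597)² = 2*997² = 2*994009 = 1988018)
a/E(-2480) = 1988018/(2 - 3238/5*(-2480) + (⅖)*(-2480)²) = 1988018/(2 + 1606048 + (⅖)*6150400) = 1988018/(2 + 1606048 + 2460160) = 1988018/4066210 = 1988018*(1/4066210) = 994009/2033105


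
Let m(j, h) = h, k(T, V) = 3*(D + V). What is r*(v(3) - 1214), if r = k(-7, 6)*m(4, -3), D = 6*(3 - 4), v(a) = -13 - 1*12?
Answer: 0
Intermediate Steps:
v(a) = -25 (v(a) = -13 - 12 = -25)
D = -6 (D = 6*(-1) = -6)
k(T, V) = -18 + 3*V (k(T, V) = 3*(-6 + V) = -18 + 3*V)
r = 0 (r = (-18 + 3*6)*(-3) = (-18 + 18)*(-3) = 0*(-3) = 0)
r*(v(3) - 1214) = 0*(-25 - 1214) = 0*(-1239) = 0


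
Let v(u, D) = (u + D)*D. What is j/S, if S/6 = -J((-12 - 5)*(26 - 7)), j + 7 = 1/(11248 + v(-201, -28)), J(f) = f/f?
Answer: 123619/105960 ≈ 1.1667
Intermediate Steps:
v(u, D) = D*(D + u) (v(u, D) = (D + u)*D = D*(D + u))
J(f) = 1
j = -123619/17660 (j = -7 + 1/(11248 - 28*(-28 - 201)) = -7 + 1/(11248 - 28*(-229)) = -7 + 1/(11248 + 6412) = -7 + 1/17660 = -123619/17660 ≈ -6.9999)
S = -6 (S = 6*(-1*1) = 6*(-1) = -6)
j/S = -123619/17660/(-6) = -123619/17660*(-⅙) = 123619/105960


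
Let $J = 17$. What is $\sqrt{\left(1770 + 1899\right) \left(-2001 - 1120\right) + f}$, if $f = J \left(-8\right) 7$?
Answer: $i \sqrt{11451901} \approx 3384.1 i$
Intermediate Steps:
$f = -952$ ($f = 17 \left(-8\right) 7 = \left(-136\right) 7 = -952$)
$\sqrt{\left(1770 + 1899\right) \left(-2001 - 1120\right) + f} = \sqrt{\left(1770 + 1899\right) \left(-2001 - 1120\right) - 952} = \sqrt{3669 \left(-3121\right) - 952} = \sqrt{-11450949 - 952} = \sqrt{-11451901} = i \sqrt{11451901}$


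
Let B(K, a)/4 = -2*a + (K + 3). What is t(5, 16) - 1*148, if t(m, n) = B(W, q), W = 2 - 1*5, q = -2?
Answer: -132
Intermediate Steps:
W = -3 (W = 2 - 5 = -3)
B(K, a) = 12 - 8*a + 4*K (B(K, a) = 4*(-2*a + (K + 3)) = 4*(-2*a + (3 + K)) = 4*(3 + K - 2*a) = 12 - 8*a + 4*K)
t(m, n) = 16 (t(m, n) = 12 - 8*(-2) + 4*(-3) = 12 + 16 - 12 = 16)
t(5, 16) - 1*148 = 16 - 1*148 = 16 - 148 = -132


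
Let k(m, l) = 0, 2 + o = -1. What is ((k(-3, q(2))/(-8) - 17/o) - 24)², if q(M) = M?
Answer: 3025/9 ≈ 336.11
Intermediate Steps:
o = -3 (o = -2 - 1 = -3)
((k(-3, q(2))/(-8) - 17/o) - 24)² = ((0/(-8) - 17/(-3)) - 24)² = ((0*(-⅛) - 17*(-⅓)) - 24)² = ((0 + 17/3) - 24)² = (17/3 - 24)² = (-55/3)² = 3025/9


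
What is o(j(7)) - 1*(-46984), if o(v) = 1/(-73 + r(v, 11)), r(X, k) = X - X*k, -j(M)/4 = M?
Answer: 9725689/207 ≈ 46984.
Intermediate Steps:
j(M) = -4*M
r(X, k) = X - X*k
o(v) = 1/(-73 - 10*v) (o(v) = 1/(-73 + v*(1 - 1*11)) = 1/(-73 + v*(1 - 11)) = 1/(-73 + v*(-10)) = 1/(-73 - 10*v))
o(j(7)) - 1*(-46984) = -1/(73 + 10*(-4*7)) - 1*(-46984) = -1/(73 + 10*(-28)) + 46984 = -1/(73 - 280) + 46984 = -1/(-207) + 46984 = -1*(-1/207) + 46984 = 1/207 + 46984 = 9725689/207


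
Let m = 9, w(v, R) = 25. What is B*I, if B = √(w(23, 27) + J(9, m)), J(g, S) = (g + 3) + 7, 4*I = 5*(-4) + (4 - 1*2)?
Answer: -9*√11 ≈ -29.850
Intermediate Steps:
I = -9/2 (I = (5*(-4) + (4 - 1*2))/4 = (-20 + (4 - 2))/4 = (-20 + 2)/4 = (¼)*(-18) = -9/2 ≈ -4.5000)
J(g, S) = 10 + g (J(g, S) = (3 + g) + 7 = 10 + g)
B = 2*√11 (B = √(25 + (10 + 9)) = √(25 + 19) = √44 = 2*√11 ≈ 6.6332)
B*I = (2*√11)*(-9/2) = -9*√11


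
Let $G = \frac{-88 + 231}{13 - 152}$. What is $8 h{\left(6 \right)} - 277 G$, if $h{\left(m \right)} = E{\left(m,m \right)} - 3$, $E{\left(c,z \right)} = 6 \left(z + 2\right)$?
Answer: $\frac{89651}{139} \approx 644.97$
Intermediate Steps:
$E{\left(c,z \right)} = 12 + 6 z$ ($E{\left(c,z \right)} = 6 \left(2 + z\right) = 12 + 6 z$)
$h{\left(m \right)} = 9 + 6 m$ ($h{\left(m \right)} = \left(12 + 6 m\right) - 3 = 9 + 6 m$)
$G = - \frac{143}{139}$ ($G = \frac{143}{-139} = 143 \left(- \frac{1}{139}\right) = - \frac{143}{139} \approx -1.0288$)
$8 h{\left(6 \right)} - 277 G = 8 \left(9 + 6 \cdot 6\right) - - \frac{39611}{139} = 8 \left(9 + 36\right) + \frac{39611}{139} = 8 \cdot 45 + \frac{39611}{139} = 360 + \frac{39611}{139} = \frac{89651}{139}$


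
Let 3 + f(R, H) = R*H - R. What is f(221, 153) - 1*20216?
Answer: 13373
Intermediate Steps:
f(R, H) = -3 - R + H*R (f(R, H) = -3 + (R*H - R) = -3 + (H*R - R) = -3 + (-R + H*R) = -3 - R + H*R)
f(221, 153) - 1*20216 = (-3 - 1*221 + 153*221) - 1*20216 = (-3 - 221 + 33813) - 20216 = 33589 - 20216 = 13373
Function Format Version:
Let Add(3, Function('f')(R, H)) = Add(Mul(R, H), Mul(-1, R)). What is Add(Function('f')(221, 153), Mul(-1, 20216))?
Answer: 13373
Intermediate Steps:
Function('f')(R, H) = Add(-3, Mul(-1, R), Mul(H, R)) (Function('f')(R, H) = Add(-3, Add(Mul(R, H), Mul(-1, R))) = Add(-3, Add(Mul(H, R), Mul(-1, R))) = Add(-3, Add(Mul(-1, R), Mul(H, R))) = Add(-3, Mul(-1, R), Mul(H, R)))
Add(Function('f')(221, 153), Mul(-1, 20216)) = Add(Add(-3, Mul(-1, 221), Mul(153, 221)), Mul(-1, 20216)) = Add(Add(-3, -221, 33813), -20216) = Add(33589, -20216) = 13373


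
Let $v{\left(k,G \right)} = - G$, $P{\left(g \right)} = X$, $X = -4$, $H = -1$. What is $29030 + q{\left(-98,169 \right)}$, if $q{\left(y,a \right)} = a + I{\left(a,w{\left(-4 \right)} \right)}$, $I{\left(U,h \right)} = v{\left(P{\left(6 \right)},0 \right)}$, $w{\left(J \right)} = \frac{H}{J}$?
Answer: $29199$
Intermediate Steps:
$w{\left(J \right)} = - \frac{1}{J}$
$P{\left(g \right)} = -4$
$I{\left(U,h \right)} = 0$ ($I{\left(U,h \right)} = \left(-1\right) 0 = 0$)
$q{\left(y,a \right)} = a$ ($q{\left(y,a \right)} = a + 0 = a$)
$29030 + q{\left(-98,169 \right)} = 29030 + 169 = 29199$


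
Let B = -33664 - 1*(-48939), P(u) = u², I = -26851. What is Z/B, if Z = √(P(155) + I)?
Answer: 3*I*√314/15275 ≈ 0.0034802*I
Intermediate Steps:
Z = 3*I*√314 (Z = √(155² - 26851) = √(24025 - 26851) = √(-2826) = 3*I*√314 ≈ 53.16*I)
B = 15275 (B = -33664 + 48939 = 15275)
Z/B = (3*I*√314)/15275 = (3*I*√314)*(1/15275) = 3*I*√314/15275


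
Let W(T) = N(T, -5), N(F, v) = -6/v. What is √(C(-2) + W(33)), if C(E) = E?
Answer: 2*I*√5/5 ≈ 0.89443*I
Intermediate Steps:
W(T) = 6/5 (W(T) = -6/(-5) = -6*(-⅕) = 6/5)
√(C(-2) + W(33)) = √(-2 + 6/5) = √(-⅘) = 2*I*√5/5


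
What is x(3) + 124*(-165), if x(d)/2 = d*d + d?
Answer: -20436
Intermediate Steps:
x(d) = 2*d + 2*d² (x(d) = 2*(d*d + d) = 2*(d² + d) = 2*(d + d²) = 2*d + 2*d²)
x(3) + 124*(-165) = 2*3*(1 + 3) + 124*(-165) = 2*3*4 - 20460 = 24 - 20460 = -20436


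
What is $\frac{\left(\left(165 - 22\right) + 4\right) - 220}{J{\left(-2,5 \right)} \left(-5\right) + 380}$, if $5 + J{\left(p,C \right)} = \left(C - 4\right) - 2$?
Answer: $- \frac{73}{410} \approx -0.17805$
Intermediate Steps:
$J{\left(p,C \right)} = -11 + C$ ($J{\left(p,C \right)} = -5 + \left(\left(C - 4\right) - 2\right) = -5 + \left(\left(-4 + C\right) - 2\right) = -5 + \left(-6 + C\right) = -11 + C$)
$\frac{\left(\left(165 - 22\right) + 4\right) - 220}{J{\left(-2,5 \right)} \left(-5\right) + 380} = \frac{\left(\left(165 - 22\right) + 4\right) - 220}{\left(-11 + 5\right) \left(-5\right) + 380} = \frac{\left(143 + 4\right) - 220}{\left(-6\right) \left(-5\right) + 380} = \frac{147 - 220}{30 + 380} = - \frac{73}{410}$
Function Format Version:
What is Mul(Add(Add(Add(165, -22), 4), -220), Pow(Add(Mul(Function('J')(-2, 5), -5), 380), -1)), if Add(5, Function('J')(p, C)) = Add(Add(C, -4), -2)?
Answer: Rational(-73, 410) ≈ -0.17805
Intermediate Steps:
Function('J')(p, C) = Add(-11, C) (Function('J')(p, C) = Add(-5, Add(Add(C, -4), -2)) = Add(-5, Add(Add(-4, C), -2)) = Add(-5, Add(-6, C)) = Add(-11, C))
Mul(Add(Add(Add(165, -22), 4), -220), Pow(Add(Mul(Function('J')(-2, 5), -5), 380), -1)) = Mul(Add(Add(Add(165, -22), 4), -220), Pow(Add(Mul(Add(-11, 5), -5), 380), -1)) = Mul(Add(Add(143, 4), -220), Pow(Add(Mul(-6, -5), 380), -1)) = Mul(Add(147, -220), Pow(Add(30, 380), -1)) = Mul(-73, Pow(410, -1)) = Mul(-73, Rational(1, 410)) = Rational(-73, 410)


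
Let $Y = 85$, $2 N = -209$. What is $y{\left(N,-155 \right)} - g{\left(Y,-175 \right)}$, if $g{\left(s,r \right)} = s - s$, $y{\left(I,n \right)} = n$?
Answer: $-155$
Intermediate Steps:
$N = - \frac{209}{2}$ ($N = \frac{1}{2} \left(-209\right) = - \frac{209}{2} \approx -104.5$)
$g{\left(s,r \right)} = 0$
$y{\left(N,-155 \right)} - g{\left(Y,-175 \right)} = -155 - 0 = -155 + 0 = -155$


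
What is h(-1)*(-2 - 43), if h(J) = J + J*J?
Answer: 0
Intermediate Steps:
h(J) = J + J²
h(-1)*(-2 - 43) = (-(1 - 1))*(-2 - 43) = -1*0*(-45) = 0*(-45) = 0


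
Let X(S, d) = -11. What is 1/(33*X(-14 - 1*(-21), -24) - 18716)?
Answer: -1/19079 ≈ -5.2414e-5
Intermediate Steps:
1/(33*X(-14 - 1*(-21), -24) - 18716) = 1/(33*(-11) - 18716) = 1/(-363 - 18716) = 1/(-19079) = -1/19079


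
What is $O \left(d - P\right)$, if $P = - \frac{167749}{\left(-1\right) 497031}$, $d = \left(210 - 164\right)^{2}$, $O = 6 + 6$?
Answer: $\frac{4206199388}{165677} \approx 25388.0$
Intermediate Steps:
$O = 12$
$d = 2116$ ($d = 46^{2} = 2116$)
$P = \frac{167749}{497031}$ ($P = - \frac{167749}{-497031} = \left(-167749\right) \left(- \frac{1}{497031}\right) = \frac{167749}{497031} \approx 0.3375$)
$O \left(d - P\right) = 12 \left(2116 - \frac{167749}{497031}\right) = 12 \cdot \frac{1051549847}{497031} = \frac{4206199388}{165677}$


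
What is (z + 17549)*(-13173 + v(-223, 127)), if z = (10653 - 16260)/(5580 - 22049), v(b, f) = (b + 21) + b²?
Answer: 10507036279152/16469 ≈ 6.3799e+8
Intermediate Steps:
v(b, f) = 21 + b + b² (v(b, f) = (21 + b) + b² = 21 + b + b²)
z = 5607/16469 (z = -5607/(-16469) = -5607*(-1/16469) = 5607/16469 ≈ 0.34046)
(z + 17549)*(-13173 + v(-223, 127)) = (5607/16469 + 17549)*(-13173 + (21 - 223 + (-223)²)) = 289020088*(-13173 + (21 - 223 + 49729))/16469 = 289020088*(-13173 + 49527)/16469 = (289020088/16469)*36354 = 10507036279152/16469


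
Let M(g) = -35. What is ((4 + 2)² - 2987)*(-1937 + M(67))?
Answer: 5819372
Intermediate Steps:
((4 + 2)² - 2987)*(-1937 + M(67)) = ((4 + 2)² - 2987)*(-1937 - 35) = (6² - 2987)*(-1972) = (36 - 2987)*(-1972) = -2951*(-1972) = 5819372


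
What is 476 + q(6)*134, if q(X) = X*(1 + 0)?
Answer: 1280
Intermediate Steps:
q(X) = X (q(X) = X*1 = X)
476 + q(6)*134 = 476 + 6*134 = 476 + 804 = 1280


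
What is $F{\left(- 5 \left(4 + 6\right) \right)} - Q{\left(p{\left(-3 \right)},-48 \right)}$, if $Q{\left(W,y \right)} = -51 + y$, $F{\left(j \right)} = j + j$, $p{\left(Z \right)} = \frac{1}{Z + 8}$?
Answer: $-1$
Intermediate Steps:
$p{\left(Z \right)} = \frac{1}{8 + Z}$
$F{\left(j \right)} = 2 j$
$F{\left(- 5 \left(4 + 6\right) \right)} - Q{\left(p{\left(-3 \right)},-48 \right)} = 2 \left(- 5 \left(4 + 6\right)\right) - \left(-51 - 48\right) = 2 \left(\left(-5\right) 10\right) - -99 = 2 \left(-50\right) + 99 = -100 + 99 = -1$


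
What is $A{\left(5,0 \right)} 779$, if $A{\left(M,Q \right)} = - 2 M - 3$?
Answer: $-10127$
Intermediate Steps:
$A{\left(M,Q \right)} = -3 - 2 M$
$A{\left(5,0 \right)} 779 = \left(-3 - 10\right) 779 = \left(-13\right) 779 = -10127$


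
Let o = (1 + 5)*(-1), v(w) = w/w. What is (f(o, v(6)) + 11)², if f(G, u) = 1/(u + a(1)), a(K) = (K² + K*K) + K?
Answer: 2025/16 ≈ 126.56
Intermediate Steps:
a(K) = K + 2*K² (a(K) = (K² + K²) + K = 2*K² + K = K + 2*K²)
v(w) = 1
o = -6 (o = 6*(-1) = -6)
f(G, u) = 1/(3 + u) (f(G, u) = 1/(u + 1*(1 + 2*1)) = 1/(u + 1*(1 + 2)) = 1/(u + 1*3) = 1/(u + 3) = 1/(3 + u))
(f(o, v(6)) + 11)² = (1/(3 + 1) + 11)² = (1/4 + 11)² = (¼ + 11)² = (45/4)² = 2025/16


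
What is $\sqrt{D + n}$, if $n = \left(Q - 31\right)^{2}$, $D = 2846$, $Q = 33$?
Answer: $5 \sqrt{114} \approx 53.385$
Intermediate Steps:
$n = 4$ ($n = \left(33 - 31\right)^{2} = 2^{2} = 4$)
$\sqrt{D + n} = \sqrt{2846 + 4} = \sqrt{2850} = 5 \sqrt{114}$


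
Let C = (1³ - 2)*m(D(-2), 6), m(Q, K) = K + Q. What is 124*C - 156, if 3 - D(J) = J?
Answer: -1520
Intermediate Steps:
D(J) = 3 - J
C = -11 (C = (1³ - 2)*(6 + (3 - 1*(-2))) = (1 - 2)*(6 + (3 + 2)) = -(6 + 5) = -1*11 = -11)
124*C - 156 = 124*(-11) - 156 = -1364 - 156 = -1520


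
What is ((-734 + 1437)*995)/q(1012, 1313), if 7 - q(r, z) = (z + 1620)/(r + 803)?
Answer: 1269565275/9772 ≈ 1.2992e+5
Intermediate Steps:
q(r, z) = 7 - (1620 + z)/(803 + r) (q(r, z) = 7 - (z + 1620)/(r + 803) = 7 - (1620 + z)/(803 + r))
((-734 + 1437)*995)/q(1012, 1313) = ((-734 + 1437)*995)/(((4001 - 1*1313 + 7*1012)/(803 + 1012))) = (703*995)/(((4001 - 1313 + 7084)/1815)) = 699485/(((1/1815)*9772)) = 699485/(9772/1815) = 699485*(1815/9772) = 1269565275/9772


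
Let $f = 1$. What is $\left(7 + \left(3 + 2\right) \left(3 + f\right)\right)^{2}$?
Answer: $729$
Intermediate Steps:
$\left(7 + \left(3 + 2\right) \left(3 + f\right)\right)^{2} = \left(7 + \left(3 + 2\right) \left(3 + 1\right)\right)^{2} = \left(7 + 5 \cdot 4\right)^{2} = \left(7 + 20\right)^{2} = 27^{2} = 729$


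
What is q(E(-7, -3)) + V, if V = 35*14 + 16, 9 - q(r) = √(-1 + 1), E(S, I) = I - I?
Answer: 515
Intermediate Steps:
E(S, I) = 0
q(r) = 9 (q(r) = 9 - √(-1 + 1) = 9 - √0 = 9 - 1*0 = 9 + 0 = 9)
V = 506 (V = 490 + 16 = 506)
q(E(-7, -3)) + V = 9 + 506 = 515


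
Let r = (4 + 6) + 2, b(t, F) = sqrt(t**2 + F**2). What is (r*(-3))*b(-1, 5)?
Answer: -36*sqrt(26) ≈ -183.56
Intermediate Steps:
b(t, F) = sqrt(F**2 + t**2)
r = 12 (r = 10 + 2 = 12)
(r*(-3))*b(-1, 5) = (12*(-3))*sqrt(5**2 + (-1)**2) = -36*sqrt(25 + 1) = -36*sqrt(26)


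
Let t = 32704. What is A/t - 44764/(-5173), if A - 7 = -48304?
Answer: 173445925/24168256 ≈ 7.1766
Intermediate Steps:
A = -48297 (A = 7 - 48304 = -48297)
A/t - 44764/(-5173) = -48297/32704 - 44764/(-5173) = -48297*1/32704 - 44764*(-1/5173) = -48297/32704 + 44764/5173 = 173445925/24168256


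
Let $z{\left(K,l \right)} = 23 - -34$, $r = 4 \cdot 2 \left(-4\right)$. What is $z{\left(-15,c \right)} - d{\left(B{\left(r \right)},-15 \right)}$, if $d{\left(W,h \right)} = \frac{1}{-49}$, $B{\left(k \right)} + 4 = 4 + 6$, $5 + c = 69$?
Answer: $\frac{2794}{49} \approx 57.02$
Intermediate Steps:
$c = 64$ ($c = -5 + 69 = 64$)
$r = -32$ ($r = 8 \left(-4\right) = -32$)
$B{\left(k \right)} = 6$ ($B{\left(k \right)} = -4 + \left(4 + 6\right) = -4 + 10 = 6$)
$z{\left(K,l \right)} = 57$ ($z{\left(K,l \right)} = 23 + 34 = 57$)
$d{\left(W,h \right)} = - \frac{1}{49}$
$z{\left(-15,c \right)} - d{\left(B{\left(r \right)},-15 \right)} = 57 - - \frac{1}{49} = 57 + \frac{1}{49} = \frac{2794}{49}$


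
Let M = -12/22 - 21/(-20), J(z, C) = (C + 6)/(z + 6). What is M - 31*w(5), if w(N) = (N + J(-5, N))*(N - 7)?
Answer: 218351/220 ≈ 992.50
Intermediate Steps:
J(z, C) = (6 + C)/(6 + z)
M = 111/220 (M = -12*1/22 - 21*(-1/20) = -6/11 + 21/20 = 111/220 ≈ 0.50455)
w(N) = (-7 + N)*(6 + 2*N) (w(N) = (N + (6 + N)/(6 - 5))*(N - 7) = (N + (6 + N)/1)*(-7 + N) = (N + 1*(6 + N))*(-7 + N) = (N + (6 + N))*(-7 + N) = (6 + 2*N)*(-7 + N) = (-7 + N)*(6 + 2*N))
M - 31*w(5) = 111/220 - 31*(-42 - 8*5 + 2*5²) = 111/220 - 31*(-42 - 40 + 2*25) = 111/220 - 31*(-42 - 40 + 50) = 111/220 - 31*(-32) = 111/220 + 992 = 218351/220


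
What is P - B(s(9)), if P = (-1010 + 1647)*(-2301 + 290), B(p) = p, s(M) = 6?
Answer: -1281013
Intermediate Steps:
P = -1281007 (P = 637*(-2011) = -1281007)
P - B(s(9)) = -1281007 - 1*6 = -1281007 - 6 = -1281013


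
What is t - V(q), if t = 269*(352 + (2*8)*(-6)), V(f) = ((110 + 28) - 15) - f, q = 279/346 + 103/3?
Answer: 71389633/1038 ≈ 68776.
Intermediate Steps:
q = 36475/1038 (q = 279*(1/346) + 103*(⅓) = 279/346 + 103/3 = 36475/1038 ≈ 35.140)
V(f) = 123 - f (V(f) = (138 - 15) - f = 123 - f)
t = 68864 (t = 269*(352 + 16*(-6)) = 269*(352 - 96) = 269*256 = 68864)
t - V(q) = 68864 - (123 - 1*36475/1038) = 68864 - (123 - 36475/1038) = 68864 - 1*91199/1038 = 68864 - 91199/1038 = 71389633/1038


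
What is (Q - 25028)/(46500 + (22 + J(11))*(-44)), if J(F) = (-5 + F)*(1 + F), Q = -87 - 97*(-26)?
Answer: -1329/2492 ≈ -0.53331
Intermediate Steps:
Q = 2435 (Q = -87 + 2522 = 2435)
J(F) = (1 + F)*(-5 + F)
(Q - 25028)/(46500 + (22 + J(11))*(-44)) = (2435 - 25028)/(46500 + (22 + (-5 + 11**2 - 4*11))*(-44)) = -22593/(46500 + (22 + (-5 + 121 - 44))*(-44)) = -22593/(46500 + (22 + 72)*(-44)) = -22593/(46500 + 94*(-44)) = -22593/(46500 - 4136) = -22593/42364 = -22593*1/42364 = -1329/2492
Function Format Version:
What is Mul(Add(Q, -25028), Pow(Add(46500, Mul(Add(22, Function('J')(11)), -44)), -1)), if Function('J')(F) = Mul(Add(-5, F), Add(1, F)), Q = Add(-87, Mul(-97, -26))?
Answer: Rational(-1329, 2492) ≈ -0.53331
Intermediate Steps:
Q = 2435 (Q = Add(-87, 2522) = 2435)
Function('J')(F) = Mul(Add(1, F), Add(-5, F))
Mul(Add(Q, -25028), Pow(Add(46500, Mul(Add(22, Function('J')(11)), -44)), -1)) = Mul(Add(2435, -25028), Pow(Add(46500, Mul(Add(22, Add(-5, Pow(11, 2), Mul(-4, 11))), -44)), -1)) = Mul(-22593, Pow(Add(46500, Mul(Add(22, Add(-5, 121, -44)), -44)), -1)) = Mul(-22593, Pow(Add(46500, Mul(Add(22, 72), -44)), -1)) = Mul(-22593, Pow(Add(46500, Mul(94, -44)), -1)) = Mul(-22593, Pow(Add(46500, -4136), -1)) = Mul(-22593, Pow(42364, -1)) = Mul(-22593, Rational(1, 42364)) = Rational(-1329, 2492)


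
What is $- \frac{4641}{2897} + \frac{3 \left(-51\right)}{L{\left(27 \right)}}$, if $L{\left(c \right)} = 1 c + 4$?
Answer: $- \frac{587112}{89807} \approx -6.5375$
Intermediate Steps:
$L{\left(c \right)} = 4 + c$ ($L{\left(c \right)} = c + 4 = 4 + c$)
$- \frac{4641}{2897} + \frac{3 \left(-51\right)}{L{\left(27 \right)}} = - \frac{4641}{2897} + \frac{3 \left(-51\right)}{4 + 27} = \left(-4641\right) \frac{1}{2897} - \frac{153}{31} = - \frac{4641}{2897} - \frac{153}{31} = - \frac{587112}{89807}$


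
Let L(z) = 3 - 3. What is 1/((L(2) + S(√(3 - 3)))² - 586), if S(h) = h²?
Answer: -1/586 ≈ -0.0017065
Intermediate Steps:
L(z) = 0
1/((L(2) + S(√(3 - 3)))² - 586) = 1/((0 + (√(3 - 3))²)² - 586) = 1/((0 + (√0)²)² - 586) = 1/((0 + 0²)² - 586) = 1/((0 + 0)² - 586) = 1/(0² - 586) = 1/(0 - 586) = 1/(-586) = -1/586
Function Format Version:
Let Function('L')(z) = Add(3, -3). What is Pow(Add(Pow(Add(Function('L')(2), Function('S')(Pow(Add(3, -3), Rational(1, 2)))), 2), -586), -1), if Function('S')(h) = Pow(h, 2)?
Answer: Rational(-1, 586) ≈ -0.0017065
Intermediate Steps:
Function('L')(z) = 0
Pow(Add(Pow(Add(Function('L')(2), Function('S')(Pow(Add(3, -3), Rational(1, 2)))), 2), -586), -1) = Pow(Add(Pow(Add(0, Pow(Pow(Add(3, -3), Rational(1, 2)), 2)), 2), -586), -1) = Pow(Add(Pow(Add(0, Pow(Pow(0, Rational(1, 2)), 2)), 2), -586), -1) = Pow(Add(Pow(Add(0, Pow(0, 2)), 2), -586), -1) = Pow(Add(Pow(Add(0, 0), 2), -586), -1) = Pow(Add(Pow(0, 2), -586), -1) = Pow(Add(0, -586), -1) = Pow(-586, -1) = Rational(-1, 586)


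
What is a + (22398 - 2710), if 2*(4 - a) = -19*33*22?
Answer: 26589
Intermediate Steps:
a = 6901 (a = 4 - (-19*33)*22/2 = 4 - (-627)*22/2 = 4 - 1/2*(-13794) = 4 + 6897 = 6901)
a + (22398 - 2710) = 6901 + (22398 - 2710) = 6901 + 19688 = 26589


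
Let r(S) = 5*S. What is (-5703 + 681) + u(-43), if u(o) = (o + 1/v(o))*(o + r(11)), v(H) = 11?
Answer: -60906/11 ≈ -5536.9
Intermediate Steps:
u(o) = (55 + o)*(1/11 + o) (u(o) = (o + 1/11)*(o + 5*11) = (o + 1/11)*(o + 55) = (1/11 + o)*(55 + o) = (55 + o)*(1/11 + o))
(-5703 + 681) + u(-43) = (-5703 + 681) + (5 + (-43)**2 + (606/11)*(-43)) = -5022 + (5 + 1849 - 26058/11) = -5022 - 5664/11 = -60906/11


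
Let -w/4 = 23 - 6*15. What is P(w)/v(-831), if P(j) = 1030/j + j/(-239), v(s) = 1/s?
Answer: -72440763/32026 ≈ -2261.9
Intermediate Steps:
w = 268 (w = -4*(23 - 6*15) = -4*(23 - 90) = -4*(-67) = 268)
P(j) = 1030/j - j/239 (P(j) = 1030/j + j*(-1/239) = 1030/j - j/239)
P(w)/v(-831) = (1030/268 - 1/239*268)/(1/(-831)) = (1030*(1/268) - 268/239)/(-1/831) = (515/134 - 268/239)*(-831) = (87173/32026)*(-831) = -72440763/32026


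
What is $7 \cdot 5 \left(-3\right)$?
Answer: $-105$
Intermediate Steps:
$7 \cdot 5 \left(-3\right) = 35 \left(-3\right) = -105$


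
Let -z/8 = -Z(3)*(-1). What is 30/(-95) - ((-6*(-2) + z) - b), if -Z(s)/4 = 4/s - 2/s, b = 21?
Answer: -721/57 ≈ -12.649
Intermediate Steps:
Z(s) = -8/s (Z(s) = -4*(4/s - 2/s) = -8/s)
z = 64/3 (z = -8*(-(-8)/3)*(-1) = -8*(-1*(-8/3))*(-1) = -64*(-1)/3 = -8*(-8/3) = 64/3 ≈ 21.333)
30/(-95) - ((-6*(-2) + z) - b) = 30/(-95) - ((-6*(-2) + 64/3) - 1*21) = 30*(-1/95) - ((12 + 64/3) - 21) = -6/19 - (100/3 - 21) = -6/19 - 1*37/3 = -6/19 - 37/3 = -721/57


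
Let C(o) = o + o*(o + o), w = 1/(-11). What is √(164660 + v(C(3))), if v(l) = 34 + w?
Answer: √19927963/11 ≈ 405.83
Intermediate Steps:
w = -1/11 ≈ -0.090909
C(o) = o + 2*o² (C(o) = o + o*(2*o) = o + 2*o²)
v(l) = 373/11 (v(l) = 34 - 1/11 = 373/11)
√(164660 + v(C(3))) = √(164660 + 373/11) = √(1811633/11) = √19927963/11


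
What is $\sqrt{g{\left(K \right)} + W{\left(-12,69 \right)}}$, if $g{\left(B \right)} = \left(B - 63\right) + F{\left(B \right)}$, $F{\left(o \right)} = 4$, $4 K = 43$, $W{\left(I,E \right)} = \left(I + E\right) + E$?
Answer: $\frac{\sqrt{311}}{2} \approx 8.8176$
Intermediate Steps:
$W{\left(I,E \right)} = I + 2 E$ ($W{\left(I,E \right)} = \left(E + I\right) + E = I + 2 E$)
$K = \frac{43}{4}$ ($K = \frac{1}{4} \cdot 43 = \frac{43}{4} \approx 10.75$)
$g{\left(B \right)} = -59 + B$ ($g{\left(B \right)} = \left(B - 63\right) + 4 = \left(-63 + B\right) + 4 = -59 + B$)
$\sqrt{g{\left(K \right)} + W{\left(-12,69 \right)}} = \sqrt{\left(-59 + \frac{43}{4}\right) + \left(-12 + 2 \cdot 69\right)} = \sqrt{- \frac{193}{4} + \left(-12 + 138\right)} = \sqrt{- \frac{193}{4} + 126} = \sqrt{\frac{311}{4}} = \frac{\sqrt{311}}{2}$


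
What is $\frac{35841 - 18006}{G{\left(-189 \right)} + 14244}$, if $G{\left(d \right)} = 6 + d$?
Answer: $\frac{5945}{4687} \approx 1.2684$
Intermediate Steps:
$\frac{35841 - 18006}{G{\left(-189 \right)} + 14244} = \frac{35841 - 18006}{\left(6 - 189\right) + 14244} = \frac{17835}{-183 + 14244} = \frac{17835}{14061} = 17835 \cdot \frac{1}{14061} = \frac{5945}{4687}$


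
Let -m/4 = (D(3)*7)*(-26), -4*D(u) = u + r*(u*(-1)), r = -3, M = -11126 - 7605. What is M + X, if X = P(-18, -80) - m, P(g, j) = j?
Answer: -16627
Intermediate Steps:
M = -18731
D(u) = -u (D(u) = -(u - 3*u*(-1))/4 = -(u - (-3)*u)/4 = -(u + 3*u)/4 = -u)
m = -2184 (m = -4*-1*3*7*(-26) = -4*(-3*7)*(-26) = -(-84)*(-26) = -4*546 = -2184)
X = 2104 (X = -80 - 1*(-2184) = -80 + 2184 = 2104)
M + X = -18731 + 2104 = -16627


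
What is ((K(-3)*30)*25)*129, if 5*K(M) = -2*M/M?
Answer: -38700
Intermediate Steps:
K(M) = -⅖ (K(M) = (-2*M/M)/5 = (-2*1)/5 = (⅕)*(-2) = -⅖)
((K(-3)*30)*25)*129 = (-⅖*30*25)*129 = -12*25*129 = -300*129 = -38700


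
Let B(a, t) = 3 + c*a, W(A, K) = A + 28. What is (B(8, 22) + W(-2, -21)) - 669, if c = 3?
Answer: -616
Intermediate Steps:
W(A, K) = 28 + A
B(a, t) = 3 + 3*a
(B(8, 22) + W(-2, -21)) - 669 = ((3 + 3*8) + (28 - 2)) - 669 = ((3 + 24) + 26) - 669 = (27 + 26) - 669 = 53 - 669 = -616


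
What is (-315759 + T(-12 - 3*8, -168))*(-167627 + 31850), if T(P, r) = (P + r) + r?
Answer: 42923318787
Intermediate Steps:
T(P, r) = P + 2*r
(-315759 + T(-12 - 3*8, -168))*(-167627 + 31850) = (-315759 + ((-12 - 3*8) + 2*(-168)))*(-167627 + 31850) = (-315759 + ((-12 - 24) - 336))*(-135777) = (-315759 + (-36 - 336))*(-135777) = (-315759 - 372)*(-135777) = -316131*(-135777) = 42923318787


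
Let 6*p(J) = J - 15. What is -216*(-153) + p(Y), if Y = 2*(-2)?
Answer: 198269/6 ≈ 33045.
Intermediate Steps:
Y = -4
p(J) = -5/2 + J/6 (p(J) = (J - 15)/6 = (-15 + J)/6 = -5/2 + J/6)
-216*(-153) + p(Y) = -216*(-153) + (-5/2 + (⅙)*(-4)) = 33048 + (-5/2 - ⅔) = 33048 - 19/6 = 198269/6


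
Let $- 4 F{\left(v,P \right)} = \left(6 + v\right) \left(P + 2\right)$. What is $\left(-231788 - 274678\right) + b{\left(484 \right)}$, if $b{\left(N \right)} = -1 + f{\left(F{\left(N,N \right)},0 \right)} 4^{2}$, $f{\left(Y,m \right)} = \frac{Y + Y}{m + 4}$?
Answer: $-982747$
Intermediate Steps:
$F{\left(v,P \right)} = - \frac{\left(2 + P\right) \left(6 + v\right)}{4}$ ($F{\left(v,P \right)} = - \frac{\left(6 + v\right) \left(P + 2\right)}{4} = - \frac{\left(6 + v\right) \left(2 + P\right)}{4} = - \frac{\left(2 + P\right) \left(6 + v\right)}{4}$)
$f{\left(Y,m \right)} = \frac{2 Y}{4 + m}$
$b{\left(N \right)} = -25 - 16 N - 2 N^{2}$ ($b{\left(N \right)} = -1 + \frac{2 \left(-3 - \frac{3 N}{2} - \frac{N}{2} - \frac{N N}{4}\right)}{4 + 0} \cdot 4^{2} = -1 + \frac{2 \left(-3 - \frac{3 N}{2} - \frac{N}{2} - \frac{N^{2}}{4}\right)}{4} \cdot 16 = -1 + 2 \left(-3 - 2 N - \frac{N^{2}}{4}\right) \frac{1}{4} \cdot 16 = -1 + \left(- \frac{3}{2} - N - \frac{N^{2}}{8}\right) 16 = -1 - \left(24 + 2 N^{2} + 16 N\right) = -25 - 16 N - 2 N^{2}$)
$\left(-231788 - 274678\right) + b{\left(484 \right)} = \left(-231788 - 274678\right) - \left(7769 + 468512\right) = -506466 - 476281 = -982747$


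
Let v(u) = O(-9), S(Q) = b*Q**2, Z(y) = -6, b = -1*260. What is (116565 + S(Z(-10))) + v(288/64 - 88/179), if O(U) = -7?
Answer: 107198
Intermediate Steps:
b = -260
S(Q) = -260*Q**2
v(u) = -7
(116565 + S(Z(-10))) + v(288/64 - 88/179) = (116565 - 260*(-6)**2) - 7 = (116565 - 260*36) - 7 = (116565 - 9360) - 7 = 107205 - 7 = 107198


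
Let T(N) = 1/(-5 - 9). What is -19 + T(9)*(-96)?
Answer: -85/7 ≈ -12.143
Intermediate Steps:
T(N) = -1/14 (T(N) = 1/(-14) = -1/14)
-19 + T(9)*(-96) = -19 - 1/14*(-96) = -19 + 48/7 = -85/7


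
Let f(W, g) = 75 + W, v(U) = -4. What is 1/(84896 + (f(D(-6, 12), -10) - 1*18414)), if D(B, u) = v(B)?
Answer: 1/66553 ≈ 1.5026e-5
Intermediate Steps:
D(B, u) = -4
1/(84896 + (f(D(-6, 12), -10) - 1*18414)) = 1/(84896 + ((75 - 4) - 1*18414)) = 1/(84896 + (71 - 18414)) = 1/(84896 - 18343) = 1/66553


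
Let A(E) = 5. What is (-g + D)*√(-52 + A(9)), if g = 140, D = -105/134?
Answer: -18865*I*√47/134 ≈ -965.16*I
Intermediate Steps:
D = -105/134 (D = -105*1/134 = -105/134 ≈ -0.78358)
(-g + D)*√(-52 + A(9)) = (-1*140 - 105/134)*√(-52 + 5) = (-140 - 105/134)*√(-47) = -18865*I*√47/134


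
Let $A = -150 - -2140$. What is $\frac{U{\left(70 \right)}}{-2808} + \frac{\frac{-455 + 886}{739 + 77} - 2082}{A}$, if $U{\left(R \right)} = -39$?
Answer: $- \frac{5027783}{4871520} \approx -1.0321$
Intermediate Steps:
$A = 1990$ ($A = -150 + 2140 = 1990$)
$\frac{U{\left(70 \right)}}{-2808} + \frac{\frac{-455 + 886}{739 + 77} - 2082}{A} = - \frac{39}{-2808} + \frac{\frac{-455 + 886}{739 + 77} - 2082}{1990} = \left(-39\right) \left(- \frac{1}{2808}\right) + \left(\frac{431}{816} - 2082\right) \frac{1}{1990} = \frac{1}{72} + \left(431 \cdot \frac{1}{816} - 2082\right) \frac{1}{1990} = \frac{1}{72} + \left(\frac{431}{816} - 2082\right) \frac{1}{1990} = \frac{1}{72} - \frac{1698481}{1623840} = - \frac{5027783}{4871520}$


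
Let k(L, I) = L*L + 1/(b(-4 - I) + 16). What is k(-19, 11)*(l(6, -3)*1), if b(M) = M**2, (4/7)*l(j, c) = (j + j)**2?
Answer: 21924504/241 ≈ 90973.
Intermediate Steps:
l(j, c) = 7*j**2 (l(j, c) = 7*(j + j)**2/4 = 7*(2*j)**2/4 = 7*(4*j**2)/4 = 7*j**2)
k(L, I) = L**2 + 1/(16 + (-4 - I)**2) (k(L, I) = L*L + 1/((-4 - I)**2 + 16) = L**2 + 1/(16 + (-4 - I)**2))
k(-19, 11)*(l(6, -3)*1) = ((1 + 16*(-19)**2 + (-19)**2*(4 + 11)**2)/(16 + (4 + 11)**2))*((7*6**2)*1) = ((1 + 16*361 + 361*15**2)/(16 + 15**2))*((7*36)*1) = ((1 + 5776 + 361*225)/(16 + 225))*(252*1) = ((1 + 5776 + 81225)/241)*252 = ((1/241)*87002)*252 = (87002/241)*252 = 21924504/241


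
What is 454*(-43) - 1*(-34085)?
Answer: 14563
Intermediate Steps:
454*(-43) - 1*(-34085) = -19522 + 34085 = 14563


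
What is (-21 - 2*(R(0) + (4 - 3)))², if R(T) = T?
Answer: 529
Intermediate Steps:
(-21 - 2*(R(0) + (4 - 3)))² = (-21 - 2*(0 + (4 - 3)))² = (-21 - 2*(0 + 1))² = (-21 - 2*1)² = (-21 - 2)² = (-23)² = 529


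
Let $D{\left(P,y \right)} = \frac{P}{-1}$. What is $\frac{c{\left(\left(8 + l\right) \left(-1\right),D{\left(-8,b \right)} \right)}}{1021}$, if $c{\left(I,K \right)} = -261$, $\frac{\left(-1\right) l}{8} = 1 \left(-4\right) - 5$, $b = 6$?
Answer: $- \frac{261}{1021} \approx -0.25563$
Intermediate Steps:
$l = 72$ ($l = - 8 \left(1 \left(-4\right) - 5\right) = - 8 \left(-4 - 5\right) = \left(-8\right) \left(-9\right) = 72$)
$D{\left(P,y \right)} = - P$ ($D{\left(P,y \right)} = P \left(-1\right) = - P$)
$\frac{c{\left(\left(8 + l\right) \left(-1\right),D{\left(-8,b \right)} \right)}}{1021} = - \frac{261}{1021}$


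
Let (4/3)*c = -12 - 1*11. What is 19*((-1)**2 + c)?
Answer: -1235/4 ≈ -308.75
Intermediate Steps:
c = -69/4 (c = 3*(-12 - 1*11)/4 = 3*(-12 - 11)/4 = (3/4)*(-23) = -69/4 ≈ -17.250)
19*((-1)**2 + c) = 19*((-1)**2 - 69/4) = 19*(1 - 69/4) = 19*(-65/4) = -1235/4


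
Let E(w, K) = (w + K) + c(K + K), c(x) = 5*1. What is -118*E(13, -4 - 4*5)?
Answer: 708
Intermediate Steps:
c(x) = 5
E(w, K) = 5 + K + w (E(w, K) = (w + K) + 5 = (K + w) + 5 = 5 + K + w)
-118*E(13, -4 - 4*5) = -118*(5 + (-4 - 4*5) + 13) = -118*(5 + (-4 - 20) + 13) = -118*(5 - 24 + 13) = -118*(-6) = 708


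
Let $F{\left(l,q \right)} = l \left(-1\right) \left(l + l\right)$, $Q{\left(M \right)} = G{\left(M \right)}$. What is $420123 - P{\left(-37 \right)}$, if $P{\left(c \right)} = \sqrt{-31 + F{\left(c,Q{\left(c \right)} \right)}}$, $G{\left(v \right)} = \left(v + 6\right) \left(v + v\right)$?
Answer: $420123 - i \sqrt{2769} \approx 4.2012 \cdot 10^{5} - 52.621 i$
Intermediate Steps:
$G{\left(v \right)} = 2 v \left(6 + v\right)$ ($G{\left(v \right)} = \left(6 + v\right) 2 v = 2 v \left(6 + v\right)$)
$Q{\left(M \right)} = 2 M \left(6 + M\right)$
$F{\left(l,q \right)} = - 2 l^{2}$ ($F{\left(l,q \right)} = - l 2 l = - 2 l^{2}$)
$P{\left(c \right)} = \sqrt{-31 - 2 c^{2}}$
$420123 - P{\left(-37 \right)} = 420123 - \sqrt{-31 - 2 \left(-37\right)^{2}} = 420123 - \sqrt{-31 - 2738} = 420123 - \sqrt{-2769} = 420123 - i \sqrt{2769}$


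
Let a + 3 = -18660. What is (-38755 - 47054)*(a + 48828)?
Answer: -2588428485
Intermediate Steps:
a = -18663 (a = -3 - 18660 = -18663)
(-38755 - 47054)*(a + 48828) = (-38755 - 47054)*(-18663 + 48828) = -85809*30165 = -2588428485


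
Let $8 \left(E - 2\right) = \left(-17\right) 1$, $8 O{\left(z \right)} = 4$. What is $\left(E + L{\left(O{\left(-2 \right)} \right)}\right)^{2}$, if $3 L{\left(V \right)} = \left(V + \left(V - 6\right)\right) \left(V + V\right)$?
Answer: $\frac{1849}{576} \approx 3.2101$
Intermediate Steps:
$O{\left(z \right)} = \frac{1}{2}$ ($O{\left(z \right)} = \frac{1}{8} \cdot 4 = \frac{1}{2}$)
$L{\left(V \right)} = \frac{2 V \left(-6 + 2 V\right)}{3}$ ($L{\left(V \right)} = \frac{\left(V + \left(V - 6\right)\right) \left(V + V\right)}{3} = \frac{\left(V + \left(-6 + V\right)\right) 2 V}{3} = \frac{\left(-6 + 2 V\right) 2 V}{3} = \frac{2 V \left(-6 + 2 V\right)}{3}$)
$E = - \frac{1}{8}$ ($E = 2 + \frac{\left(-17\right) 1}{8} = 2 + \frac{1}{8} \left(-17\right) = 2 - \frac{17}{8} = - \frac{1}{8} \approx -0.125$)
$\left(E + L{\left(O{\left(-2 \right)} \right)}\right)^{2} = \left(- \frac{1}{8} + \frac{4}{3} \cdot \frac{1}{2} \left(-3 + \frac{1}{2}\right)\right)^{2} = \left(- \frac{1}{8} + \frac{4}{3} \cdot \frac{1}{2} \left(- \frac{5}{2}\right)\right)^{2} = \left(- \frac{1}{8} - \frac{5}{3}\right)^{2} = \left(- \frac{43}{24}\right)^{2} = \frac{1849}{576}$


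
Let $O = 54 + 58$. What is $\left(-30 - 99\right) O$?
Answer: $-14448$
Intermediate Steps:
$O = 112$
$\left(-30 - 99\right) O = \left(-30 - 99\right) 112 = \left(-129\right) 112 = -14448$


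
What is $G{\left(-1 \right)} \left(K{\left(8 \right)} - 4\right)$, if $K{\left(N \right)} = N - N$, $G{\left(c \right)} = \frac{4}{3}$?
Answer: $- \frac{16}{3} \approx -5.3333$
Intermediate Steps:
$G{\left(c \right)} = \frac{4}{3}$ ($G{\left(c \right)} = 4 \cdot \frac{1}{3} = \frac{4}{3}$)
$K{\left(N \right)} = 0$
$G{\left(-1 \right)} \left(K{\left(8 \right)} - 4\right) = \frac{4 \left(0 - 4\right)}{3} = \frac{4}{3} \left(-4\right) = - \frac{16}{3}$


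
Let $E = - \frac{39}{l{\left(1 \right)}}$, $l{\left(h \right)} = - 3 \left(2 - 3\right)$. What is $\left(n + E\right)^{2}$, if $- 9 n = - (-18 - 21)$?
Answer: $\frac{2704}{9} \approx 300.44$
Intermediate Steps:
$n = - \frac{13}{3}$ ($n = - \frac{\left(-1\right) \left(-18 - 21\right)}{9} = - \frac{\left(-1\right) \left(-39\right)}{9} = \left(- \frac{1}{9}\right) 39 = - \frac{13}{3} \approx -4.3333$)
$l{\left(h \right)} = 3$ ($l{\left(h \right)} = \left(-3\right) \left(-1\right) = 3$)
$E = -13$ ($E = - \frac{39}{3} = \left(-39\right) \frac{1}{3} = -13$)
$\left(n + E\right)^{2} = \left(- \frac{13}{3} - 13\right)^{2} = \left(- \frac{52}{3}\right)^{2} = \frac{2704}{9}$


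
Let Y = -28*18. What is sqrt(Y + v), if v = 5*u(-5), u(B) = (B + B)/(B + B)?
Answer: I*sqrt(499) ≈ 22.338*I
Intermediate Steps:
u(B) = 1 (u(B) = (2*B)/((2*B)) = (2*B)*(1/(2*B)) = 1)
Y = -504
v = 5 (v = 5*1 = 5)
sqrt(Y + v) = sqrt(-504 + 5) = sqrt(-499) = I*sqrt(499)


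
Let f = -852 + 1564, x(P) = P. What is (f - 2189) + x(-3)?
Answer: -1480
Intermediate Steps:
f = 712
(f - 2189) + x(-3) = (712 - 2189) - 3 = -1477 - 3 = -1480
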